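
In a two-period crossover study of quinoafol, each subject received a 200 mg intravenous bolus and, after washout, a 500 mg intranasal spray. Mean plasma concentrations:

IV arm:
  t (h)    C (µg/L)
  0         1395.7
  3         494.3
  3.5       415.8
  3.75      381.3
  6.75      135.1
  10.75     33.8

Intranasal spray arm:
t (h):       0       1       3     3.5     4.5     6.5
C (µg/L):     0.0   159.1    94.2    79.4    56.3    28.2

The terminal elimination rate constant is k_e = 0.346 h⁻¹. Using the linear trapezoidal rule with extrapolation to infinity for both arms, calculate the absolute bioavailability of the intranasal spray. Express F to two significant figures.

F = 0.056

Trapezoidal AUC_0→10.75 (IV):
  [0→3]: (1395.7+494.3)/2 × 3 = 2835.0
  [3→3.5]: (494.3+415.8)/2 × 0.5 = 227.525
  [3.5→3.75]: (415.8+381.3)/2 × 0.25 = 99.6375
  [3.75→6.75]: (381.3+135.1)/2 × 3 = 774.6
  [6.75→10.75]: (135.1+33.8)/2 × 4 = 337.8
  Sum = 4274.5625 µg/L·h
IV tail: 33.8/0.346 = 97.688; AUC_iv,0→∞ = 4274.5625 + 97.688 = 4372.2505 µg/L·h
Trapezoidal AUC_0→6.5 (intranasal spray):
  [0→1]: (0.0+159.1)/2 × 1 = 79.55
  [1→3]: (159.1+94.2)/2 × 2 = 253.3
  [3→3.5]: (94.2+79.4)/2 × 0.5 = 43.4
  [3.5→4.5]: (79.4+56.3)/2 × 1 = 67.85
  [4.5→6.5]: (56.3+28.2)/2 × 2 = 84.5
  Sum = 528.6 µg/L·h
intranasal spray tail: 28.2/0.346 = 81.503; AUC_ev,0→∞ = 528.6 + 81.503 = 610.103 µg/L·h
F = (AUC_ev/D_ev)/(AUC_iv/D_iv) = (610.103/500)/(4372.2505/200) = 1.220206/21.8613 = 0.0558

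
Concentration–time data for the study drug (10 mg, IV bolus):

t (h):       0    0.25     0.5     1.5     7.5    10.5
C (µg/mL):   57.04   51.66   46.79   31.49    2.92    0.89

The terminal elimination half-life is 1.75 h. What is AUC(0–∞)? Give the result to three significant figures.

Trapezoidal AUC_0→10.5:
  [0→0.25]: (57.04+51.66)/2 × 0.25 = 13.5875
  [0.25→0.5]: (51.66+46.79)/2 × 0.25 = 12.30625
  [0.5→1.5]: (46.79+31.49)/2 × 1 = 39.14
  [1.5→7.5]: (31.49+2.92)/2 × 6 = 103.23
  [7.5→10.5]: (2.92+0.89)/2 × 3 = 5.715
  Sum = 173.97875 µg/mL·h
k_e = ln2 / t½ = 0.693147 / 1.75 = 0.3961 h^-1
Extrapolated tail: C_last / k_e = 0.89 / 0.3961 = 2.247
AUC_0→∞ = 173.97875 + 2.247 = 176.22575 µg/mL·h

AUC = 176 µg/mL·h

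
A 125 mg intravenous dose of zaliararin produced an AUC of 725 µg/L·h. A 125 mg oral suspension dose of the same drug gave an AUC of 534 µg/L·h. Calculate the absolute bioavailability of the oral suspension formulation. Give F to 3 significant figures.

F = 0.737

F = (AUC_ev / D_ev) / (AUC_iv / D_iv)
  = (534/125) / (725/125)
  = 4.272 / 5.8 = 0.7366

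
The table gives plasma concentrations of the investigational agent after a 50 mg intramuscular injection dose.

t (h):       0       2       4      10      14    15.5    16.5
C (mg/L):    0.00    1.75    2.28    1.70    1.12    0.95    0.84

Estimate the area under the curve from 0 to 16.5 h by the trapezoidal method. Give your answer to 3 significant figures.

AUC = 25.8 mg/L·h

Trapezoidal AUC_0→16.5:
  [0→2]: (0.00+1.75)/2 × 2 = 1.75
  [2→4]: (1.75+2.28)/2 × 2 = 4.03
  [4→10]: (2.28+1.70)/2 × 6 = 11.94
  [10→14]: (1.70+1.12)/2 × 4 = 5.64
  [14→15.5]: (1.12+0.95)/2 × 1.5 = 1.5525
  [15.5→16.5]: (0.95+0.84)/2 × 1 = 0.895
  Sum = 25.8075 mg/L·h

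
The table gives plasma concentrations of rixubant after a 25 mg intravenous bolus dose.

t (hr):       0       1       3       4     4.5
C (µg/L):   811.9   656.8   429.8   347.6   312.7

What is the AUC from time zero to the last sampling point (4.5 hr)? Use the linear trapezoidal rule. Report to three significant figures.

AUC = 2370 µg/L·hr

Trapezoidal AUC_0→4.5:
  [0→1]: (811.9+656.8)/2 × 1 = 734.35
  [1→3]: (656.8+429.8)/2 × 2 = 1086.6
  [3→4]: (429.8+347.6)/2 × 1 = 388.7
  [4→4.5]: (347.6+312.7)/2 × 0.5 = 165.075
  Sum = 2374.725 µg/L·hr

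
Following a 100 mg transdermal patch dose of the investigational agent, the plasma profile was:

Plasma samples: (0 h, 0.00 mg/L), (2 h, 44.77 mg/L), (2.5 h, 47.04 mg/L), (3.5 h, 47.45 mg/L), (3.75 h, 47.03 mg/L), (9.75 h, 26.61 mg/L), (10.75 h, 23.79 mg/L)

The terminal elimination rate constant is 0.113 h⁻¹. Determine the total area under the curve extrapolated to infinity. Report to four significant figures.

Trapezoidal AUC_0→10.75:
  [0→2]: (0.00+44.77)/2 × 2 = 44.77
  [2→2.5]: (44.77+47.04)/2 × 0.5 = 22.9525
  [2.5→3.5]: (47.04+47.45)/2 × 1 = 47.245
  [3.5→3.75]: (47.45+47.03)/2 × 0.25 = 11.81
  [3.75→9.75]: (47.03+26.61)/2 × 6 = 220.92
  [9.75→10.75]: (26.61+23.79)/2 × 1 = 25.2
  Sum = 372.8975 mg/L·h
Extrapolated tail: C_last / k_e = 23.79 / 0.113 = 210.531
AUC_0→∞ = 372.8975 + 210.531 = 583.4285 mg/L·h

AUC = 583.4 mg/L·h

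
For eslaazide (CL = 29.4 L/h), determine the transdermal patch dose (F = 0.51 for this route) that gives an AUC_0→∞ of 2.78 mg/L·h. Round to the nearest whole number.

Dose = 160 mg

Dose = CL × AUC_0→∞ / F
     = 29.4 × 2.78 / 0.51 = 160.259 mg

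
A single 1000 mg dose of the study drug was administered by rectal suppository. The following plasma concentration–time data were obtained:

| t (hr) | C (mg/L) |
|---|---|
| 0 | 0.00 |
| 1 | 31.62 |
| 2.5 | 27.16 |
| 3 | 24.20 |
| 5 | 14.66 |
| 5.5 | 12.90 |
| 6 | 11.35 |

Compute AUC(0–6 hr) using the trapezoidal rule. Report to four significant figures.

AUC = 124.5 mg/L·hr

Trapezoidal AUC_0→6:
  [0→1]: (0.00+31.62)/2 × 1 = 15.81
  [1→2.5]: (31.62+27.16)/2 × 1.5 = 44.085
  [2.5→3]: (27.16+24.20)/2 × 0.5 = 12.84
  [3→5]: (24.20+14.66)/2 × 2 = 38.86
  [5→5.5]: (14.66+12.90)/2 × 0.5 = 6.89
  [5.5→6]: (12.90+11.35)/2 × 0.5 = 6.0625
  Sum = 124.5475 mg/L·hr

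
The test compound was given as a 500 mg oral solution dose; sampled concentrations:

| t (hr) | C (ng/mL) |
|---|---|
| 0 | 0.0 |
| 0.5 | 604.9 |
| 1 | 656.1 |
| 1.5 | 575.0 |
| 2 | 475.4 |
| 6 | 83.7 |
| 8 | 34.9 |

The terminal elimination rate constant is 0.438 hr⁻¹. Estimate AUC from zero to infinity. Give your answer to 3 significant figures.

AUC = 2350 ng/mL·hr

Trapezoidal AUC_0→8:
  [0→0.5]: (0.0+604.9)/2 × 0.5 = 151.225
  [0.5→1]: (604.9+656.1)/2 × 0.5 = 315.25
  [1→1.5]: (656.1+575.0)/2 × 0.5 = 307.775
  [1.5→2]: (575.0+475.4)/2 × 0.5 = 262.6
  [2→6]: (475.4+83.7)/2 × 4 = 1118.2
  [6→8]: (83.7+34.9)/2 × 2 = 118.6
  Sum = 2273.65 ng/mL·hr
Extrapolated tail: C_last / k_e = 34.9 / 0.438 = 79.680
AUC_0→∞ = 2273.65 + 79.680 = 2353.33 ng/mL·hr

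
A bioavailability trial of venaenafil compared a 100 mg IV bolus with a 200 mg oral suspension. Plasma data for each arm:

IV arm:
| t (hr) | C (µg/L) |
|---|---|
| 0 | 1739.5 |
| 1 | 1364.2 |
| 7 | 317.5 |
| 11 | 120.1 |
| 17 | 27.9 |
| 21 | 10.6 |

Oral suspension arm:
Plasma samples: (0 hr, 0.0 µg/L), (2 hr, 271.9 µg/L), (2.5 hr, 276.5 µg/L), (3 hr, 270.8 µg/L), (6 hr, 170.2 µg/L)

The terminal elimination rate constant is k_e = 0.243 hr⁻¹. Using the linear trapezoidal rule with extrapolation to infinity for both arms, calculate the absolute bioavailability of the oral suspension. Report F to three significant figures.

Trapezoidal AUC_0→21 (IV):
  [0→1]: (1739.5+1364.2)/2 × 1 = 1551.85
  [1→7]: (1364.2+317.5)/2 × 6 = 5045.1
  [7→11]: (317.5+120.1)/2 × 4 = 875.2
  [11→17]: (120.1+27.9)/2 × 6 = 444.0
  [17→21]: (27.9+10.6)/2 × 4 = 77.0
  Sum = 7993.15 µg/L·hr
IV tail: 10.6/0.243 = 43.621; AUC_iv,0→∞ = 7993.15 + 43.621 = 8036.771 µg/L·hr
Trapezoidal AUC_0→6 (oral suspension):
  [0→2]: (0.0+271.9)/2 × 2 = 271.9
  [2→2.5]: (271.9+276.5)/2 × 0.5 = 137.1
  [2.5→3]: (276.5+270.8)/2 × 0.5 = 136.825
  [3→6]: (270.8+170.2)/2 × 3 = 661.5
  Sum = 1207.325 µg/L·hr
oral suspension tail: 170.2/0.243 = 700.412; AUC_ev,0→∞ = 1207.325 + 700.412 = 1907.737 µg/L·hr
F = (AUC_ev/D_ev)/(AUC_iv/D_iv) = (1907.737/200)/(8036.771/100) = 9.538685/80.36771 = 0.1187

F = 0.119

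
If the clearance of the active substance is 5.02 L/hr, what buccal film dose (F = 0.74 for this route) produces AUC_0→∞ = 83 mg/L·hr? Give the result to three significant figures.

Dose = CL × AUC_0→∞ / F
     = 5.02 × 83 / 0.74 = 563.054 mg

Dose = 563 mg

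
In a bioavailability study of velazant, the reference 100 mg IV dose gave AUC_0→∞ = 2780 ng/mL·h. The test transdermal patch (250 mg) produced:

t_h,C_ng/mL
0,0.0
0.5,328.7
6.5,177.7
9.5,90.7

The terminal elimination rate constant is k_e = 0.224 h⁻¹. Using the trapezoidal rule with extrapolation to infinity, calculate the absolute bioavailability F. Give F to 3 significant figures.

F = 0.347

Trapezoidal AUC_0→9.5 (transdermal patch):
  [0→0.5]: (0.0+328.7)/2 × 0.5 = 82.175
  [0.5→6.5]: (328.7+177.7)/2 × 6 = 1519.2
  [6.5→9.5]: (177.7+90.7)/2 × 3 = 402.6
  Sum = 2003.975 ng/mL·h
Tail: C_last/k_e = 90.7/0.224 = 404.911
AUC_0→∞ (transdermal patch) = 2003.975 + 404.911 = 2408.886 ng/mL·h
F = (AUC_ev/D_ev)/(AUC_iv/D_iv) = (2408.886/250)/(2780/100) = 9.635544/27.8 = 0.3466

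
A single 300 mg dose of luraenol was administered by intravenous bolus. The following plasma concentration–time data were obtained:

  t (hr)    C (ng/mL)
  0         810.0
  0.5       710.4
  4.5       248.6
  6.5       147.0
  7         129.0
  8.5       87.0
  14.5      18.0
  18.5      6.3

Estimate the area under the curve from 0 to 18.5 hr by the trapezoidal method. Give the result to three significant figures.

Trapezoidal AUC_0→18.5:
  [0→0.5]: (810.0+710.4)/2 × 0.5 = 380.1
  [0.5→4.5]: (710.4+248.6)/2 × 4 = 1918.0
  [4.5→6.5]: (248.6+147.0)/2 × 2 = 395.6
  [6.5→7]: (147.0+129.0)/2 × 0.5 = 69.0
  [7→8.5]: (129.0+87.0)/2 × 1.5 = 162.0
  [8.5→14.5]: (87.0+18.0)/2 × 6 = 315.0
  [14.5→18.5]: (18.0+6.3)/2 × 4 = 48.6
  Sum = 3288.3 ng/mL·hr

AUC = 3290 ng/mL·hr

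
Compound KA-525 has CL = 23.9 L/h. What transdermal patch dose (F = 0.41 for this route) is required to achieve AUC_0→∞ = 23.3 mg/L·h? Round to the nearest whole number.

Dose = CL × AUC_0→∞ / F
     = 23.9 × 23.3 / 0.41 = 1358.22 mg

Dose = 1358 mg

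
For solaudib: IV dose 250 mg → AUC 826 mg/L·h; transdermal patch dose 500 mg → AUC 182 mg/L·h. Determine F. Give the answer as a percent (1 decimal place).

F = (AUC_ev / D_ev) / (AUC_iv / D_iv)
  = (182/500) / (826/250)
  = 0.364 / 3.304 = 0.1102
  = 11.02%

F = 11.0%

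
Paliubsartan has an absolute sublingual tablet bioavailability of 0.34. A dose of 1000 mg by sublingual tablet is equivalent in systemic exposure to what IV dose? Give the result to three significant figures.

Systemic exposure from an extravascular dose = F × D_ev, so the equivalent IV dose is F × D_ev.
D_iv = F × D_ev = 0.34 × 1000 = 340 mg

D_iv = 340 mg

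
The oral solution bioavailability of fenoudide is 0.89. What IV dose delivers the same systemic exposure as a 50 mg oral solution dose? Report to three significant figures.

Systemic exposure from an extravascular dose = F × D_ev, so the equivalent IV dose is F × D_ev.
D_iv = F × D_ev = 0.89 × 50 = 44.5 mg

D_iv = 44.5 mg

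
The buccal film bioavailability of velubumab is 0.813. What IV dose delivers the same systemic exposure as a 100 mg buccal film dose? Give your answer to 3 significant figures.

Systemic exposure from an extravascular dose = F × D_ev, so the equivalent IV dose is F × D_ev.
D_iv = F × D_ev = 0.813 × 100 = 81.3 mg

D_iv = 81.3 mg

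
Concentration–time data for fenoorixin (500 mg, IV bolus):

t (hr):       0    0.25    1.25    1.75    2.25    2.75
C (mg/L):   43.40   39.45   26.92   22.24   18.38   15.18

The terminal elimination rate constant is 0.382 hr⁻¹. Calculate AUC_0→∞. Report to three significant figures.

Trapezoidal AUC_0→2.75:
  [0→0.25]: (43.40+39.45)/2 × 0.25 = 10.35625
  [0.25→1.25]: (39.45+26.92)/2 × 1 = 33.185
  [1.25→1.75]: (26.92+22.24)/2 × 0.5 = 12.29
  [1.75→2.25]: (22.24+18.38)/2 × 0.5 = 10.155
  [2.25→2.75]: (18.38+15.18)/2 × 0.5 = 8.39
  Sum = 74.37625 mg/L·hr
Extrapolated tail: C_last / k_e = 15.18 / 0.382 = 39.738
AUC_0→∞ = 74.37625 + 39.738 = 114.11425 mg/L·hr

AUC = 114 mg/L·hr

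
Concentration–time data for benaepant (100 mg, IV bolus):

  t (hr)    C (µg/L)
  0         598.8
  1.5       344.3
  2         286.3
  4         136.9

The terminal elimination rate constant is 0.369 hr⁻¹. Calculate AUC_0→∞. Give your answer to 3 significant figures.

Trapezoidal AUC_0→4:
  [0→1.5]: (598.8+344.3)/2 × 1.5 = 707.325
  [1.5→2]: (344.3+286.3)/2 × 0.5 = 157.65
  [2→4]: (286.3+136.9)/2 × 2 = 423.2
  Sum = 1288.175 µg/L·hr
Extrapolated tail: C_last / k_e = 136.9 / 0.369 = 371.003
AUC_0→∞ = 1288.175 + 371.003 = 1659.178 µg/L·hr

AUC = 1660 µg/L·hr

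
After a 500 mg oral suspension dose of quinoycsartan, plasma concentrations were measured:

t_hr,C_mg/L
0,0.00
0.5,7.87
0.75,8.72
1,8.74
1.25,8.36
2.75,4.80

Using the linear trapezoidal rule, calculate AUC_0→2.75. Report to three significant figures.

Trapezoidal AUC_0→2.75:
  [0→0.5]: (0.00+7.87)/2 × 0.5 = 1.9675
  [0.5→0.75]: (7.87+8.72)/2 × 0.25 = 2.07375
  [0.75→1]: (8.72+8.74)/2 × 0.25 = 2.1825
  [1→1.25]: (8.74+8.36)/2 × 0.25 = 2.1375
  [1.25→2.75]: (8.36+4.80)/2 × 1.5 = 9.87
  Sum = 18.23125 mg/L·hr

AUC = 18.2 mg/L·hr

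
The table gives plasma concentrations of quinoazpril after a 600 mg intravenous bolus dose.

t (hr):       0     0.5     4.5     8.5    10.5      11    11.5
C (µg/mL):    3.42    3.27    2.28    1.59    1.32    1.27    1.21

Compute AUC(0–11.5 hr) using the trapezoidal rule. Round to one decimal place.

Trapezoidal AUC_0→11.5:
  [0→0.5]: (3.42+3.27)/2 × 0.5 = 1.6725
  [0.5→4.5]: (3.27+2.28)/2 × 4 = 11.1
  [4.5→8.5]: (2.28+1.59)/2 × 4 = 7.74
  [8.5→10.5]: (1.59+1.32)/2 × 2 = 2.91
  [10.5→11]: (1.32+1.27)/2 × 0.5 = 0.6475
  [11→11.5]: (1.27+1.21)/2 × 0.5 = 0.62
  Sum = 24.69 µg/mL·hr

AUC = 24.7 µg/mL·hr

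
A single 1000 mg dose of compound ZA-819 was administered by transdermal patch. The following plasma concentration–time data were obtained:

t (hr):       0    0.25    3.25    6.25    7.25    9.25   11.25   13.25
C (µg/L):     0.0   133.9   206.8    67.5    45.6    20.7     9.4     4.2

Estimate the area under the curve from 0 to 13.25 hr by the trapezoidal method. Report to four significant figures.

AUC = 1106 µg/L·hr

Trapezoidal AUC_0→13.25:
  [0→0.25]: (0.0+133.9)/2 × 0.25 = 16.7375
  [0.25→3.25]: (133.9+206.8)/2 × 3 = 511.05
  [3.25→6.25]: (206.8+67.5)/2 × 3 = 411.45
  [6.25→7.25]: (67.5+45.6)/2 × 1 = 56.55
  [7.25→9.25]: (45.6+20.7)/2 × 2 = 66.3
  [9.25→11.25]: (20.7+9.4)/2 × 2 = 30.1
  [11.25→13.25]: (9.4+4.2)/2 × 2 = 13.6
  Sum = 1105.7875 µg/L·hr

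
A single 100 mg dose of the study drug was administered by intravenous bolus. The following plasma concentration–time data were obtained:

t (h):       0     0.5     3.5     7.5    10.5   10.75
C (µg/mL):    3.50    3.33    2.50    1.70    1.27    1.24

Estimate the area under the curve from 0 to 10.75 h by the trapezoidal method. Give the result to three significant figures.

Trapezoidal AUC_0→10.75:
  [0→0.5]: (3.50+3.33)/2 × 0.5 = 1.7075
  [0.5→3.5]: (3.33+2.50)/2 × 3 = 8.745
  [3.5→7.5]: (2.50+1.70)/2 × 4 = 8.4
  [7.5→10.5]: (1.70+1.27)/2 × 3 = 4.455
  [10.5→10.75]: (1.27+1.24)/2 × 0.25 = 0.31375
  Sum = 23.62125 µg/mL·h

AUC = 23.6 µg/mL·h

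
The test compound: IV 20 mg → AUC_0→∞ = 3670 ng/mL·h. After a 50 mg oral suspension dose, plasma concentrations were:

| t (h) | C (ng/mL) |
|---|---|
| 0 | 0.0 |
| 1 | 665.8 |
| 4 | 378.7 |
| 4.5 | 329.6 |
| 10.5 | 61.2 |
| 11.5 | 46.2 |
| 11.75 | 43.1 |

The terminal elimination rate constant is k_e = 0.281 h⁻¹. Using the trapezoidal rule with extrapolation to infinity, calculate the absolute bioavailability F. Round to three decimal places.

Trapezoidal AUC_0→11.75 (oral suspension):
  [0→1]: (0.0+665.8)/2 × 1 = 332.9
  [1→4]: (665.8+378.7)/2 × 3 = 1566.75
  [4→4.5]: (378.7+329.6)/2 × 0.5 = 177.075
  [4.5→10.5]: (329.6+61.2)/2 × 6 = 1172.4
  [10.5→11.5]: (61.2+46.2)/2 × 1 = 53.7
  [11.5→11.75]: (46.2+43.1)/2 × 0.25 = 11.1625
  Sum = 3313.9875 ng/mL·h
Tail: C_last/k_e = 43.1/0.281 = 153.381
AUC_0→∞ (oral suspension) = 3313.9875 + 153.381 = 3467.3685 ng/mL·h
F = (AUC_ev/D_ev)/(AUC_iv/D_iv) = (3467.3685/50)/(3670/20) = 69.34737/183.5 = 0.3779

F = 0.378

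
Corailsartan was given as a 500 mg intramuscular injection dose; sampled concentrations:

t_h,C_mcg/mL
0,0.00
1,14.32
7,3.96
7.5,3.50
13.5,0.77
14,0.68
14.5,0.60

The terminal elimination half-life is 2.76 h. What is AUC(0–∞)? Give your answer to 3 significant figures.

AUC = 79.7 mcg/mL·h

Trapezoidal AUC_0→14.5:
  [0→1]: (0.00+14.32)/2 × 1 = 7.16
  [1→7]: (14.32+3.96)/2 × 6 = 54.84
  [7→7.5]: (3.96+3.50)/2 × 0.5 = 1.865
  [7.5→13.5]: (3.50+0.77)/2 × 6 = 12.81
  [13.5→14]: (0.77+0.68)/2 × 0.5 = 0.3625
  [14→14.5]: (0.68+0.60)/2 × 0.5 = 0.32
  Sum = 77.3575 mcg/mL·h
k_e = ln2 / t½ = 0.693147 / 2.76 = 0.2511 h^-1
Extrapolated tail: C_last / k_e = 0.60 / 0.2511 = 2.389
AUC_0→∞ = 77.3575 + 2.389 = 79.7465 mcg/mL·h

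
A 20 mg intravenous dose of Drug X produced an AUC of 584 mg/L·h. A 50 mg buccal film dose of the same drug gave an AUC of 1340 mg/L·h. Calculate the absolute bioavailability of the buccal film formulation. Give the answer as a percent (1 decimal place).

F = 91.8%

F = (AUC_ev / D_ev) / (AUC_iv / D_iv)
  = (1340/50) / (584/20)
  = 26.8 / 29.2 = 0.9178
  = 91.78%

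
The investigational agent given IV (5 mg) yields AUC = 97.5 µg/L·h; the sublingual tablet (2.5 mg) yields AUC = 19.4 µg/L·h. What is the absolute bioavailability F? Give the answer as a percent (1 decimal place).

F = (AUC_ev / D_ev) / (AUC_iv / D_iv)
  = (19.4/2.5) / (97.5/5)
  = 7.76 / 19.5 = 0.3979
  = 39.79%

F = 39.8%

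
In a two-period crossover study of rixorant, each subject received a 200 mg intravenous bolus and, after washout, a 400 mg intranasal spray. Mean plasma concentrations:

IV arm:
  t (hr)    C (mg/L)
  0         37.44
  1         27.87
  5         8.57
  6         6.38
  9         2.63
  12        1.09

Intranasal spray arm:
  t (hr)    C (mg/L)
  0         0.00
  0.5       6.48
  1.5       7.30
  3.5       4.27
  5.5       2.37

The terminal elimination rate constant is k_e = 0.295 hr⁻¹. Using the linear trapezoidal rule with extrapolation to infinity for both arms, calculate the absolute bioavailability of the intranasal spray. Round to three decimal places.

Trapezoidal AUC_0→12 (IV):
  [0→1]: (37.44+27.87)/2 × 1 = 32.655
  [1→5]: (27.87+8.57)/2 × 4 = 72.88
  [5→6]: (8.57+6.38)/2 × 1 = 7.475
  [6→9]: (6.38+2.63)/2 × 3 = 13.515
  [9→12]: (2.63+1.09)/2 × 3 = 5.58
  Sum = 132.105 mg/L·hr
IV tail: 1.09/0.295 = 3.695; AUC_iv,0→∞ = 132.105 + 3.695 = 135.8 mg/L·hr
Trapezoidal AUC_0→5.5 (intranasal spray):
  [0→0.5]: (0.00+6.48)/2 × 0.5 = 1.62
  [0.5→1.5]: (6.48+7.30)/2 × 1 = 6.89
  [1.5→3.5]: (7.30+4.27)/2 × 2 = 11.57
  [3.5→5.5]: (4.27+2.37)/2 × 2 = 6.64
  Sum = 26.72 mg/L·hr
intranasal spray tail: 2.37/0.295 = 8.034; AUC_ev,0→∞ = 26.72 + 8.034 = 34.754 mg/L·hr
F = (AUC_ev/D_ev)/(AUC_iv/D_iv) = (34.754/400)/(135.8/200) = 0.086885/0.679 = 0.1280

F = 0.128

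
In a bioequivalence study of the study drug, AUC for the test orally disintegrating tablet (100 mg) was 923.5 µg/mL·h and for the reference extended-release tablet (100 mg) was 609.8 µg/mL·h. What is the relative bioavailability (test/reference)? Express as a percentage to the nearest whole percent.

F_rel = (AUC_test/D_test) / (AUC_ref/D_ref)
      = (923.5/100) / (609.8/100)
      = 9.235 / 6.098 = 1.5144 = 151.44%

F_rel = 151%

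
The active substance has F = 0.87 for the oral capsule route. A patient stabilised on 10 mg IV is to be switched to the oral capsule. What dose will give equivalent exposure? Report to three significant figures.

For equal systemic exposure: F × D_ev = D_iv
D_ev = D_iv / F = 10 / 0.87 = 11.4943 mg

D_oral = 11.5 mg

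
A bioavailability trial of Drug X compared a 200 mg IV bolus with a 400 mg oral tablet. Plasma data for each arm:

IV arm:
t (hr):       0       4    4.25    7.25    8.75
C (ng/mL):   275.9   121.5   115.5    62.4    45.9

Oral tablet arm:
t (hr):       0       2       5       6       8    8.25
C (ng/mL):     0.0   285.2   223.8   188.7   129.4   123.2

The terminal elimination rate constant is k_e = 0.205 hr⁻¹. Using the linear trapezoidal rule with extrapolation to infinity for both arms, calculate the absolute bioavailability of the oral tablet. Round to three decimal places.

F = 0.790

Trapezoidal AUC_0→8.75 (IV):
  [0→4]: (275.9+121.5)/2 × 4 = 794.8
  [4→4.25]: (121.5+115.5)/2 × 0.25 = 29.625
  [4.25→7.25]: (115.5+62.4)/2 × 3 = 266.85
  [7.25→8.75]: (62.4+45.9)/2 × 1.5 = 81.225
  Sum = 1172.5 ng/mL·hr
IV tail: 45.9/0.205 = 223.902; AUC_iv,0→∞ = 1172.5 + 223.902 = 1396.402 ng/mL·hr
Trapezoidal AUC_0→8.25 (oral tablet):
  [0→2]: (0.0+285.2)/2 × 2 = 285.2
  [2→5]: (285.2+223.8)/2 × 3 = 763.5
  [5→6]: (223.8+188.7)/2 × 1 = 206.25
  [6→8]: (188.7+129.4)/2 × 2 = 318.1
  [8→8.25]: (129.4+123.2)/2 × 0.25 = 31.575
  Sum = 1604.625 ng/mL·hr
oral tablet tail: 123.2/0.205 = 600.976; AUC_ev,0→∞ = 1604.625 + 600.976 = 2205.601 ng/mL·hr
F = (AUC_ev/D_ev)/(AUC_iv/D_iv) = (2205.601/400)/(1396.402/200) = 5.5140025/6.98201 = 0.7897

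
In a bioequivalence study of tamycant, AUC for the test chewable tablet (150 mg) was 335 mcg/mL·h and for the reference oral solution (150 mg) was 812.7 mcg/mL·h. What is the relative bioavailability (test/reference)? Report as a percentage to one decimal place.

F_rel = (AUC_test/D_test) / (AUC_ref/D_ref)
      = (335/150) / (812.7/150)
      = 2.23333 / 5.418 = 0.4122 = 41.22%

F_rel = 41.2%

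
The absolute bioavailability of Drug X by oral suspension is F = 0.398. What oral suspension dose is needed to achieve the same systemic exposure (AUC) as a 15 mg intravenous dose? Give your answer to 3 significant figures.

D_oral = 37.7 mg

For equal systemic exposure: F × D_ev = D_iv
D_ev = D_iv / F = 15 / 0.398 = 37.6884 mg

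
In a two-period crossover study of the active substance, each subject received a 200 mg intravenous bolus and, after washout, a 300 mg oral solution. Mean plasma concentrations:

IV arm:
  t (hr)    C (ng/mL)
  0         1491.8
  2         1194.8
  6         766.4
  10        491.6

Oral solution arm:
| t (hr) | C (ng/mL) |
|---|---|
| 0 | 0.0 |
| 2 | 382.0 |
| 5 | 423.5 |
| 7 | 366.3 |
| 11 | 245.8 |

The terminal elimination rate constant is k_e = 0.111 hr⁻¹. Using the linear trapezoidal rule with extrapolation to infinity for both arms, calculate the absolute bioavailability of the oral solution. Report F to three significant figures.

Trapezoidal AUC_0→10 (IV):
  [0→2]: (1491.8+1194.8)/2 × 2 = 2686.6
  [2→6]: (1194.8+766.4)/2 × 4 = 3922.4
  [6→10]: (766.4+491.6)/2 × 4 = 2516.0
  Sum = 9125.0 ng/mL·hr
IV tail: 491.6/0.111 = 4428.829; AUC_iv,0→∞ = 9125.0 + 4428.829 = 13553.829 ng/mL·hr
Trapezoidal AUC_0→11 (oral solution):
  [0→2]: (0.0+382.0)/2 × 2 = 382.0
  [2→5]: (382.0+423.5)/2 × 3 = 1208.25
  [5→7]: (423.5+366.3)/2 × 2 = 789.8
  [7→11]: (366.3+245.8)/2 × 4 = 1224.2
  Sum = 3604.25 ng/mL·hr
oral solution tail: 245.8/0.111 = 2214.414; AUC_ev,0→∞ = 3604.25 + 2214.414 = 5818.664 ng/mL·hr
F = (AUC_ev/D_ev)/(AUC_iv/D_iv) = (5818.664/300)/(13553.829/200) = 19.3955/67.769145 = 0.2862

F = 0.286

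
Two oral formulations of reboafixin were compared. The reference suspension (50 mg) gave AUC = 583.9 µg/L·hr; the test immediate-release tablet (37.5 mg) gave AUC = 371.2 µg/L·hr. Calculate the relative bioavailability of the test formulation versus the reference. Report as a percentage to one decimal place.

F_rel = 84.8%

F_rel = (AUC_test/D_test) / (AUC_ref/D_ref)
      = (371.2/37.5) / (583.9/50)
      = 9.89867 / 11.678 = 0.8476 = 84.76%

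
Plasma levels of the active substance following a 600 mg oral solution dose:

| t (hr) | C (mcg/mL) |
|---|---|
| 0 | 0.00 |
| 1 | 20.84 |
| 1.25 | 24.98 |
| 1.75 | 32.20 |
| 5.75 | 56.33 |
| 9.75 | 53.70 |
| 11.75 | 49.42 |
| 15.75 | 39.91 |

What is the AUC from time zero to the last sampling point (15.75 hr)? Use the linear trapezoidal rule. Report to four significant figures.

Trapezoidal AUC_0→15.75:
  [0→1]: (0.00+20.84)/2 × 1 = 10.42
  [1→1.25]: (20.84+24.98)/2 × 0.25 = 5.7275
  [1.25→1.75]: (24.98+32.20)/2 × 0.5 = 14.295
  [1.75→5.75]: (32.20+56.33)/2 × 4 = 177.06
  [5.75→9.75]: (56.33+53.70)/2 × 4 = 220.06
  [9.75→11.75]: (53.70+49.42)/2 × 2 = 103.12
  [11.75→15.75]: (49.42+39.91)/2 × 4 = 178.66
  Sum = 709.3425 mcg/mL·hr

AUC = 709.3 mcg/mL·hr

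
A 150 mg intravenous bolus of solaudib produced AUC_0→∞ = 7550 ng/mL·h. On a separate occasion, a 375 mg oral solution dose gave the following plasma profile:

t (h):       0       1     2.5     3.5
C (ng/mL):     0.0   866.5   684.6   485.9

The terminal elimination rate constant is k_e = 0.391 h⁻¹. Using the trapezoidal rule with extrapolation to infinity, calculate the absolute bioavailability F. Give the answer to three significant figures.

F = 0.181

Trapezoidal AUC_0→3.5 (oral solution):
  [0→1]: (0.0+866.5)/2 × 1 = 433.25
  [1→2.5]: (866.5+684.6)/2 × 1.5 = 1163.325
  [2.5→3.5]: (684.6+485.9)/2 × 1 = 585.25
  Sum = 2181.825 ng/mL·h
Tail: C_last/k_e = 485.9/0.391 = 1242.711
AUC_0→∞ (oral solution) = 2181.825 + 1242.711 = 3424.536 ng/mL·h
F = (AUC_ev/D_ev)/(AUC_iv/D_iv) = (3424.536/375)/(7550/150) = 9.132096/50.3333 = 0.1814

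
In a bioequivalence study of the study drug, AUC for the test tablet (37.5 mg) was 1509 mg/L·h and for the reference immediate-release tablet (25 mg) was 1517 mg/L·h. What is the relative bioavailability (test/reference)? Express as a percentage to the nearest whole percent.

F_rel = 66%

F_rel = (AUC_test/D_test) / (AUC_ref/D_ref)
      = (1509/37.5) / (1517/25)
      = 40.24 / 60.68 = 0.6632 = 66.32%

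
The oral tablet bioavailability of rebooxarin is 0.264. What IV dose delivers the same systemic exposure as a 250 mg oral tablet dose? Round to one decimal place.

Systemic exposure from an extravascular dose = F × D_ev, so the equivalent IV dose is F × D_ev.
D_iv = F × D_ev = 0.264 × 250 = 66 mg

D_iv = 66.0 mg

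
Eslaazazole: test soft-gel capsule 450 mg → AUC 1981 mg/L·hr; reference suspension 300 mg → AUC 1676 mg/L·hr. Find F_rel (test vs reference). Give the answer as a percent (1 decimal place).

F_rel = 78.8%

F_rel = (AUC_test/D_test) / (AUC_ref/D_ref)
      = (1981/450) / (1676/300)
      = 4.40222 / 5.58667 = 0.7880 = 78.80%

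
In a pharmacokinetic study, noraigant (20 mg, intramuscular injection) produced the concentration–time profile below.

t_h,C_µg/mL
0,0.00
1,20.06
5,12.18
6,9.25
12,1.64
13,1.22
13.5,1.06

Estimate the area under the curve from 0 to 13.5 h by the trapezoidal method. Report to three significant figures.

Trapezoidal AUC_0→13.5:
  [0→1]: (0.00+20.06)/2 × 1 = 10.03
  [1→5]: (20.06+12.18)/2 × 4 = 64.48
  [5→6]: (12.18+9.25)/2 × 1 = 10.715
  [6→12]: (9.25+1.64)/2 × 6 = 32.67
  [12→13]: (1.64+1.22)/2 × 1 = 1.43
  [13→13.5]: (1.22+1.06)/2 × 0.5 = 0.57
  Sum = 119.895 µg/mL·h

AUC = 120 µg/mL·h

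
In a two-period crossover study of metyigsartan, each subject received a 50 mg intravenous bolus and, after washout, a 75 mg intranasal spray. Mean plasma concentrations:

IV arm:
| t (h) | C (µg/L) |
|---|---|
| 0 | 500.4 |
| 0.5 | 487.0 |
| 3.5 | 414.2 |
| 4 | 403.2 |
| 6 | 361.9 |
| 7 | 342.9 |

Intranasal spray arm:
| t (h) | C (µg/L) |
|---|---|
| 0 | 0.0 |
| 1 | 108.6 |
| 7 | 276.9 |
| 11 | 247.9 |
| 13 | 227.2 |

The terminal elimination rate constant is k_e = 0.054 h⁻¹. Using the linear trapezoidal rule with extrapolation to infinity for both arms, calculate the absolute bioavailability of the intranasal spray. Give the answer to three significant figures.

F = 0.499

Trapezoidal AUC_0→7 (IV):
  [0→0.5]: (500.4+487.0)/2 × 0.5 = 246.85
  [0.5→3.5]: (487.0+414.2)/2 × 3 = 1351.8
  [3.5→4]: (414.2+403.2)/2 × 0.5 = 204.35
  [4→6]: (403.2+361.9)/2 × 2 = 765.1
  [6→7]: (361.9+342.9)/2 × 1 = 352.4
  Sum = 2920.5 µg/L·h
IV tail: 342.9/0.054 = 6350.000; AUC_iv,0→∞ = 2920.5 + 6350.000 = 9270.5 µg/L·h
Trapezoidal AUC_0→13 (intranasal spray):
  [0→1]: (0.0+108.6)/2 × 1 = 54.3
  [1→7]: (108.6+276.9)/2 × 6 = 1156.5
  [7→11]: (276.9+247.9)/2 × 4 = 1049.6
  [11→13]: (247.9+227.2)/2 × 2 = 475.1
  Sum = 2735.5 µg/L·h
intranasal spray tail: 227.2/0.054 = 4207.407; AUC_ev,0→∞ = 2735.5 + 4207.407 = 6942.907 µg/L·h
F = (AUC_ev/D_ev)/(AUC_iv/D_iv) = (6942.907/75)/(9270.5/50) = 92.5721/185.41 = 0.4993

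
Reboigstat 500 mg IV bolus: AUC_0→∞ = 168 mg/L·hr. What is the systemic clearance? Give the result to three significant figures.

CL = 2.98 L/hr

CL = Dose_iv / AUC_0→∞
   = 500 / 168 = 2.97619 L/hr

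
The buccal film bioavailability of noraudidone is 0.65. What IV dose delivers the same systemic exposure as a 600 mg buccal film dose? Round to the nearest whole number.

Systemic exposure from an extravascular dose = F × D_ev, so the equivalent IV dose is F × D_ev.
D_iv = F × D_ev = 0.65 × 600 = 390 mg

D_iv = 390 mg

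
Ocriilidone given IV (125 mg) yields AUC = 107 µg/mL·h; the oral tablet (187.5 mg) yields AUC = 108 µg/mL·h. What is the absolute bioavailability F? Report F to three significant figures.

F = 0.673

F = (AUC_ev / D_ev) / (AUC_iv / D_iv)
  = (108/187.5) / (107/125)
  = 0.576 / 0.856 = 0.6729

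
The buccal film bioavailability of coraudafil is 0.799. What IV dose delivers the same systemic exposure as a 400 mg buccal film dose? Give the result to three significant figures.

Systemic exposure from an extravascular dose = F × D_ev, so the equivalent IV dose is F × D_ev.
D_iv = F × D_ev = 0.799 × 400 = 319.6 mg

D_iv = 320 mg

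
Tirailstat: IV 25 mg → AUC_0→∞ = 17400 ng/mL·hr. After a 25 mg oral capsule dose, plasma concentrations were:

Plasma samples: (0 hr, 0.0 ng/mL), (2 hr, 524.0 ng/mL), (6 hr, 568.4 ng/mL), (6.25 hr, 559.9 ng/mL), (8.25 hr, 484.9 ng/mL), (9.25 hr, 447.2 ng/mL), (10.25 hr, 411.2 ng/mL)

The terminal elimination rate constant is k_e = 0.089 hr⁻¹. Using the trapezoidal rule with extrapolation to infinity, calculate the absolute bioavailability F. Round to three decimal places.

Trapezoidal AUC_0→10.25 (oral capsule):
  [0→2]: (0.0+524.0)/2 × 2 = 524.0
  [2→6]: (524.0+568.4)/2 × 4 = 2184.8
  [6→6.25]: (568.4+559.9)/2 × 0.25 = 141.0375
  [6.25→8.25]: (559.9+484.9)/2 × 2 = 1044.8
  [8.25→9.25]: (484.9+447.2)/2 × 1 = 466.05
  [9.25→10.25]: (447.2+411.2)/2 × 1 = 429.2
  Sum = 4789.8875 ng/mL·hr
Tail: C_last/k_e = 411.2/0.089 = 4620.225
AUC_0→∞ (oral capsule) = 4789.8875 + 4620.225 = 9410.1125 ng/mL·hr
F = (AUC_ev/D_ev)/(AUC_iv/D_iv) = (9410.1125/25)/(17400/25) = 376.4045/696 = 0.5408

F = 0.541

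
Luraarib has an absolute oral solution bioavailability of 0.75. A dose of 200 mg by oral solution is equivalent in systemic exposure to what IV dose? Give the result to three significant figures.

Systemic exposure from an extravascular dose = F × D_ev, so the equivalent IV dose is F × D_ev.
D_iv = F × D_ev = 0.75 × 200 = 150 mg

D_iv = 150 mg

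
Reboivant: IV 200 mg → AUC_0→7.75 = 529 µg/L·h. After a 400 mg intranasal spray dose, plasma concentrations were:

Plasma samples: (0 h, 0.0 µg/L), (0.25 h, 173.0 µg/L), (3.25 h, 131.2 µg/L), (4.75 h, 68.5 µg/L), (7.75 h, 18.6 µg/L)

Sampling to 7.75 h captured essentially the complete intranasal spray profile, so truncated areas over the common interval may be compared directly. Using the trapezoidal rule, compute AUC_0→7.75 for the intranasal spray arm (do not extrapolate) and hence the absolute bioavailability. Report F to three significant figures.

Trapezoidal AUC_0→7.75 (intranasal spray):
  [0→0.25]: (0.0+173.0)/2 × 0.25 = 21.625
  [0.25→3.25]: (173.0+131.2)/2 × 3 = 456.3
  [3.25→4.75]: (131.2+68.5)/2 × 1.5 = 149.775
  [4.75→7.75]: (68.5+18.6)/2 × 3 = 130.65
  Sum = 758.35 µg/L·h
F = (AUC_ev/D_ev)/(AUC_iv/D_iv) = (758.35/400)/(529/200) = 1.895875/2.645 = 0.7168

F = 0.717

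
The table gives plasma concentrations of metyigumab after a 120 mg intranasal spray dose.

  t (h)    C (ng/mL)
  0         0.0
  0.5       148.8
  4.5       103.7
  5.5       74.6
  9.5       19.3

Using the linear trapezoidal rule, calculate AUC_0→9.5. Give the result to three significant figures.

Trapezoidal AUC_0→9.5:
  [0→0.5]: (0.0+148.8)/2 × 0.5 = 37.2
  [0.5→4.5]: (148.8+103.7)/2 × 4 = 505.0
  [4.5→5.5]: (103.7+74.6)/2 × 1 = 89.15
  [5.5→9.5]: (74.6+19.3)/2 × 4 = 187.8
  Sum = 819.15 ng/mL·h

AUC = 819 ng/mL·h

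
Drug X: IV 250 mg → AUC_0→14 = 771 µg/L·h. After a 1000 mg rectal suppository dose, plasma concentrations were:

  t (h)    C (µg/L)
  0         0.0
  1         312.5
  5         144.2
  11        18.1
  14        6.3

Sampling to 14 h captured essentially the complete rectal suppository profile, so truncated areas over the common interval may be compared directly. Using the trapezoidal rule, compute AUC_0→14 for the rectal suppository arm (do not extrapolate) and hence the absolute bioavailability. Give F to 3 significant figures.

F = 0.517

Trapezoidal AUC_0→14 (rectal suppository):
  [0→1]: (0.0+312.5)/2 × 1 = 156.25
  [1→5]: (312.5+144.2)/2 × 4 = 913.4
  [5→11]: (144.2+18.1)/2 × 6 = 486.9
  [11→14]: (18.1+6.3)/2 × 3 = 36.6
  Sum = 1593.15 µg/L·h
F = (AUC_ev/D_ev)/(AUC_iv/D_iv) = (1593.15/1000)/(771/250) = 1.59315/3.084 = 0.5166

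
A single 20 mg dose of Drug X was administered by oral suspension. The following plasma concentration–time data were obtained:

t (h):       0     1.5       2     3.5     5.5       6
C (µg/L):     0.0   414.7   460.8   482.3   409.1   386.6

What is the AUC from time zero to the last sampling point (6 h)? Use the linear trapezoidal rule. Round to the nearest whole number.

Trapezoidal AUC_0→6:
  [0→1.5]: (0.0+414.7)/2 × 1.5 = 311.025
  [1.5→2]: (414.7+460.8)/2 × 0.5 = 218.875
  [2→3.5]: (460.8+482.3)/2 × 1.5 = 707.325
  [3.5→5.5]: (482.3+409.1)/2 × 2 = 891.4
  [5.5→6]: (409.1+386.6)/2 × 0.5 = 198.925
  Sum = 2327.55 µg/L·h

AUC = 2328 µg/L·h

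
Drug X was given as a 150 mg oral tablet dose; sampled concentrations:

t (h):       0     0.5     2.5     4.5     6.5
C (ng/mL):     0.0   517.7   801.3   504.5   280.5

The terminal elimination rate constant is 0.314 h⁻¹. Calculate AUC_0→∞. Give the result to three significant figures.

AUC = 4430 ng/mL·h

Trapezoidal AUC_0→6.5:
  [0→0.5]: (0.0+517.7)/2 × 0.5 = 129.425
  [0.5→2.5]: (517.7+801.3)/2 × 2 = 1319.0
  [2.5→4.5]: (801.3+504.5)/2 × 2 = 1305.8
  [4.5→6.5]: (504.5+280.5)/2 × 2 = 785.0
  Sum = 3539.225 ng/mL·h
Extrapolated tail: C_last / k_e = 280.5 / 0.314 = 893.312
AUC_0→∞ = 3539.225 + 893.312 = 4432.537 ng/mL·h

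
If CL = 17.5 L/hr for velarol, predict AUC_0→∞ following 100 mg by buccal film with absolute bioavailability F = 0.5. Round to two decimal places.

AUC_0→∞ = F × Dose / CL
        = 0.5 × 100 / 17.5 = 2.85714 mg/L·hr

AUC = 2.86 mg/L·hr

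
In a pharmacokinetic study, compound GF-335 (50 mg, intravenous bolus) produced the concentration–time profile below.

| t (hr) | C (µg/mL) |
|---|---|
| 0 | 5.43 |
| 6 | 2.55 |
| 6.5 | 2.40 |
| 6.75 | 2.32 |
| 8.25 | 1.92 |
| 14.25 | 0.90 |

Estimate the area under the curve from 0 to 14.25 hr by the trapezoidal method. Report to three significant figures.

AUC = 37.4 µg/mL·hr

Trapezoidal AUC_0→14.25:
  [0→6]: (5.43+2.55)/2 × 6 = 23.94
  [6→6.5]: (2.55+2.40)/2 × 0.5 = 1.2375
  [6.5→6.75]: (2.40+2.32)/2 × 0.25 = 0.59
  [6.75→8.25]: (2.32+1.92)/2 × 1.5 = 3.18
  [8.25→14.25]: (1.92+0.90)/2 × 6 = 8.46
  Sum = 37.4075 µg/mL·hr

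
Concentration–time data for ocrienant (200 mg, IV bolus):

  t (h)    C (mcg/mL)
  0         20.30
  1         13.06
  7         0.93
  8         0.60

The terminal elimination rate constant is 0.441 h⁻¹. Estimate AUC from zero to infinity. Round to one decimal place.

Trapezoidal AUC_0→8:
  [0→1]: (20.30+13.06)/2 × 1 = 16.68
  [1→7]: (13.06+0.93)/2 × 6 = 41.97
  [7→8]: (0.93+0.60)/2 × 1 = 0.765
  Sum = 59.415 mcg/mL·h
Extrapolated tail: C_last / k_e = 0.60 / 0.441 = 1.361
AUC_0→∞ = 59.415 + 1.361 = 60.776 mcg/mL·h

AUC = 60.8 mcg/mL·h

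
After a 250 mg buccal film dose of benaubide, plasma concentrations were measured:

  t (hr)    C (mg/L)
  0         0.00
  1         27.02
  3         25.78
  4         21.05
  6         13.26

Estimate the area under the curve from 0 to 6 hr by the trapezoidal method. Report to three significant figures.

AUC = 124 mg/L·hr

Trapezoidal AUC_0→6:
  [0→1]: (0.00+27.02)/2 × 1 = 13.51
  [1→3]: (27.02+25.78)/2 × 2 = 52.8
  [3→4]: (25.78+21.05)/2 × 1 = 23.415
  [4→6]: (21.05+13.26)/2 × 2 = 34.31
  Sum = 124.035 mg/L·hr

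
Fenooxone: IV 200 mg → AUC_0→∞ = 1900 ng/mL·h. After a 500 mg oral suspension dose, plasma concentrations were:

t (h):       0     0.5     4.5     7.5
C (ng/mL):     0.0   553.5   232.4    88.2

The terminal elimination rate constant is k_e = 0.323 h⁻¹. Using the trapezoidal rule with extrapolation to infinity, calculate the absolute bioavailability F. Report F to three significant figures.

Trapezoidal AUC_0→7.5 (oral suspension):
  [0→0.5]: (0.0+553.5)/2 × 0.5 = 138.375
  [0.5→4.5]: (553.5+232.4)/2 × 4 = 1571.8
  [4.5→7.5]: (232.4+88.2)/2 × 3 = 480.9
  Sum = 2191.075 ng/mL·h
Tail: C_last/k_e = 88.2/0.323 = 273.065
AUC_0→∞ (oral suspension) = 2191.075 + 273.065 = 2464.14 ng/mL·h
F = (AUC_ev/D_ev)/(AUC_iv/D_iv) = (2464.14/500)/(1900/200) = 4.92828/9.5 = 0.5188

F = 0.519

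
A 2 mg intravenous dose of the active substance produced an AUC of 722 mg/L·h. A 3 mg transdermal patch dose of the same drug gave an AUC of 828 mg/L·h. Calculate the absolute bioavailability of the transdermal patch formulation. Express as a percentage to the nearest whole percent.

F = 76%

F = (AUC_ev / D_ev) / (AUC_iv / D_iv)
  = (828/3) / (722/2)
  = 276 / 361 = 0.7645
  = 76.45%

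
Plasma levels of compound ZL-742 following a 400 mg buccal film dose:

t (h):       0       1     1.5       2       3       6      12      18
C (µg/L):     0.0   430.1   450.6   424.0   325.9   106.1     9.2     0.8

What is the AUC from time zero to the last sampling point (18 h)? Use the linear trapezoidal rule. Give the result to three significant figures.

Trapezoidal AUC_0→18:
  [0→1]: (0.0+430.1)/2 × 1 = 215.05
  [1→1.5]: (430.1+450.6)/2 × 0.5 = 220.175
  [1.5→2]: (450.6+424.0)/2 × 0.5 = 218.65
  [2→3]: (424.0+325.9)/2 × 1 = 374.95
  [3→6]: (325.9+106.1)/2 × 3 = 648.0
  [6→12]: (106.1+9.2)/2 × 6 = 345.9
  [12→18]: (9.2+0.8)/2 × 6 = 30.0
  Sum = 2052.725 µg/L·h

AUC = 2050 µg/L·h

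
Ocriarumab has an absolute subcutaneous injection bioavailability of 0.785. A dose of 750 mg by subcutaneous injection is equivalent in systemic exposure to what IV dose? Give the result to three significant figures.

Systemic exposure from an extravascular dose = F × D_ev, so the equivalent IV dose is F × D_ev.
D_iv = F × D_ev = 0.785 × 750 = 588.75 mg

D_iv = 589 mg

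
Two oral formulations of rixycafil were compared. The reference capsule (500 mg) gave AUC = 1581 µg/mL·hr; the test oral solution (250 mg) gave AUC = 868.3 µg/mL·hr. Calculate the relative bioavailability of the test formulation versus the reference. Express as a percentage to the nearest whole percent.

F_rel = (AUC_test/D_test) / (AUC_ref/D_ref)
      = (868.3/250) / (1581/500)
      = 3.4732 / 3.162 = 1.0984 = 109.84%

F_rel = 110%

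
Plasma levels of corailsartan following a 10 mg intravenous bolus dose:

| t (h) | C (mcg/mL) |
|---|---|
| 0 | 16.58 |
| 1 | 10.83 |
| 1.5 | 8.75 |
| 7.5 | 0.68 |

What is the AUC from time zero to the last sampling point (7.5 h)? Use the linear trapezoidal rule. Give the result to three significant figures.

AUC = 46.9 mcg/mL·h

Trapezoidal AUC_0→7.5:
  [0→1]: (16.58+10.83)/2 × 1 = 13.705
  [1→1.5]: (10.83+8.75)/2 × 0.5 = 4.895
  [1.5→7.5]: (8.75+0.68)/2 × 6 = 28.29
  Sum = 46.89 mcg/mL·h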